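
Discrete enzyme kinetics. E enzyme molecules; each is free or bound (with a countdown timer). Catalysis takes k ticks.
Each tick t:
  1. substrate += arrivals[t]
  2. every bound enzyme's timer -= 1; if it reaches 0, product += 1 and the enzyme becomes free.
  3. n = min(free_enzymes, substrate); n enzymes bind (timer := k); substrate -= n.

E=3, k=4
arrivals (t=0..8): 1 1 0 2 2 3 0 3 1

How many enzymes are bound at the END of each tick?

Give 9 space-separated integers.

t=0: arr=1 -> substrate=0 bound=1 product=0
t=1: arr=1 -> substrate=0 bound=2 product=0
t=2: arr=0 -> substrate=0 bound=2 product=0
t=3: arr=2 -> substrate=1 bound=3 product=0
t=4: arr=2 -> substrate=2 bound=3 product=1
t=5: arr=3 -> substrate=4 bound=3 product=2
t=6: arr=0 -> substrate=4 bound=3 product=2
t=7: arr=3 -> substrate=6 bound=3 product=3
t=8: arr=1 -> substrate=6 bound=3 product=4

Answer: 1 2 2 3 3 3 3 3 3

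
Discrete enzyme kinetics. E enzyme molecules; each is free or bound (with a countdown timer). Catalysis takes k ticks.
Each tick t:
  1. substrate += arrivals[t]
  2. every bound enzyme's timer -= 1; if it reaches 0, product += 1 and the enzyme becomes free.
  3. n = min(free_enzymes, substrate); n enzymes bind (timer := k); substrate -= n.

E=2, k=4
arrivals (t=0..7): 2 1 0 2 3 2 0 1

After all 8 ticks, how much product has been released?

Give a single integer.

Answer: 2

Derivation:
t=0: arr=2 -> substrate=0 bound=2 product=0
t=1: arr=1 -> substrate=1 bound=2 product=0
t=2: arr=0 -> substrate=1 bound=2 product=0
t=3: arr=2 -> substrate=3 bound=2 product=0
t=4: arr=3 -> substrate=4 bound=2 product=2
t=5: arr=2 -> substrate=6 bound=2 product=2
t=6: arr=0 -> substrate=6 bound=2 product=2
t=7: arr=1 -> substrate=7 bound=2 product=2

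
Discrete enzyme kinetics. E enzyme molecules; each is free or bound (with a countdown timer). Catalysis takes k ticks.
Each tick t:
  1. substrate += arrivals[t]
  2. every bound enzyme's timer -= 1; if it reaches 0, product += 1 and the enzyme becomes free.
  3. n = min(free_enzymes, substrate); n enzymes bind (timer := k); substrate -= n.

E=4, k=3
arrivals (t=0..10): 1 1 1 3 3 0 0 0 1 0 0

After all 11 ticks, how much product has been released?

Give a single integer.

Answer: 9

Derivation:
t=0: arr=1 -> substrate=0 bound=1 product=0
t=1: arr=1 -> substrate=0 bound=2 product=0
t=2: arr=1 -> substrate=0 bound=3 product=0
t=3: arr=3 -> substrate=1 bound=4 product=1
t=4: arr=3 -> substrate=3 bound=4 product=2
t=5: arr=0 -> substrate=2 bound=4 product=3
t=6: arr=0 -> substrate=0 bound=4 product=5
t=7: arr=0 -> substrate=0 bound=3 product=6
t=8: arr=1 -> substrate=0 bound=3 product=7
t=9: arr=0 -> substrate=0 bound=1 product=9
t=10: arr=0 -> substrate=0 bound=1 product=9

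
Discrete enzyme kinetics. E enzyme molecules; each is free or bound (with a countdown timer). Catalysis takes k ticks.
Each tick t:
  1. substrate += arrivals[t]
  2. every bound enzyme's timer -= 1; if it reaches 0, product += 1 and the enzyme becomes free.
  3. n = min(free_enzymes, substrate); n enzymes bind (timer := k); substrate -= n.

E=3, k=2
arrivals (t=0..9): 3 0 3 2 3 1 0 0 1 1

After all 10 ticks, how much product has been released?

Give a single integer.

t=0: arr=3 -> substrate=0 bound=3 product=0
t=1: arr=0 -> substrate=0 bound=3 product=0
t=2: arr=3 -> substrate=0 bound=3 product=3
t=3: arr=2 -> substrate=2 bound=3 product=3
t=4: arr=3 -> substrate=2 bound=3 product=6
t=5: arr=1 -> substrate=3 bound=3 product=6
t=6: arr=0 -> substrate=0 bound=3 product=9
t=7: arr=0 -> substrate=0 bound=3 product=9
t=8: arr=1 -> substrate=0 bound=1 product=12
t=9: arr=1 -> substrate=0 bound=2 product=12

Answer: 12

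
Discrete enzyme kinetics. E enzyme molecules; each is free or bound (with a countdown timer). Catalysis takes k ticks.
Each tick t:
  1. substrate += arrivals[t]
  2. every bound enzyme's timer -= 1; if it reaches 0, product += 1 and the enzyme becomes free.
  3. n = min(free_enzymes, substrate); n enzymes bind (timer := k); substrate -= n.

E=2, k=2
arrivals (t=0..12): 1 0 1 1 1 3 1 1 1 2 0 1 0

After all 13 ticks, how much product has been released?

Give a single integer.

Answer: 10

Derivation:
t=0: arr=1 -> substrate=0 bound=1 product=0
t=1: arr=0 -> substrate=0 bound=1 product=0
t=2: arr=1 -> substrate=0 bound=1 product=1
t=3: arr=1 -> substrate=0 bound=2 product=1
t=4: arr=1 -> substrate=0 bound=2 product=2
t=5: arr=3 -> substrate=2 bound=2 product=3
t=6: arr=1 -> substrate=2 bound=2 product=4
t=7: arr=1 -> substrate=2 bound=2 product=5
t=8: arr=1 -> substrate=2 bound=2 product=6
t=9: arr=2 -> substrate=3 bound=2 product=7
t=10: arr=0 -> substrate=2 bound=2 product=8
t=11: arr=1 -> substrate=2 bound=2 product=9
t=12: arr=0 -> substrate=1 bound=2 product=10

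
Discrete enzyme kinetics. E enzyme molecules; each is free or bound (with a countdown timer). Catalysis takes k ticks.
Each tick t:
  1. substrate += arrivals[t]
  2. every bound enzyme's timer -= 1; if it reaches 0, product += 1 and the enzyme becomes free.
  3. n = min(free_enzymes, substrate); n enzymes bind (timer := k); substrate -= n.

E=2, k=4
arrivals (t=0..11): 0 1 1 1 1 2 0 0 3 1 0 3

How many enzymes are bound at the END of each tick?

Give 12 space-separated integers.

Answer: 0 1 2 2 2 2 2 2 2 2 2 2

Derivation:
t=0: arr=0 -> substrate=0 bound=0 product=0
t=1: arr=1 -> substrate=0 bound=1 product=0
t=2: arr=1 -> substrate=0 bound=2 product=0
t=3: arr=1 -> substrate=1 bound=2 product=0
t=4: arr=1 -> substrate=2 bound=2 product=0
t=5: arr=2 -> substrate=3 bound=2 product=1
t=6: arr=0 -> substrate=2 bound=2 product=2
t=7: arr=0 -> substrate=2 bound=2 product=2
t=8: arr=3 -> substrate=5 bound=2 product=2
t=9: arr=1 -> substrate=5 bound=2 product=3
t=10: arr=0 -> substrate=4 bound=2 product=4
t=11: arr=3 -> substrate=7 bound=2 product=4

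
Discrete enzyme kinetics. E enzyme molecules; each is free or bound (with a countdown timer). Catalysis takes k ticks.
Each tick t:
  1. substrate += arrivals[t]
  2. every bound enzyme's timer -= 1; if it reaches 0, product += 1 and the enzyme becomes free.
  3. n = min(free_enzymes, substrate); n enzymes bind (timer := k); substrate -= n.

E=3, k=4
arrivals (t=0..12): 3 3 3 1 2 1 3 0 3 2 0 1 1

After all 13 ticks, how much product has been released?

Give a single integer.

t=0: arr=3 -> substrate=0 bound=3 product=0
t=1: arr=3 -> substrate=3 bound=3 product=0
t=2: arr=3 -> substrate=6 bound=3 product=0
t=3: arr=1 -> substrate=7 bound=3 product=0
t=4: arr=2 -> substrate=6 bound=3 product=3
t=5: arr=1 -> substrate=7 bound=3 product=3
t=6: arr=3 -> substrate=10 bound=3 product=3
t=7: arr=0 -> substrate=10 bound=3 product=3
t=8: arr=3 -> substrate=10 bound=3 product=6
t=9: arr=2 -> substrate=12 bound=3 product=6
t=10: arr=0 -> substrate=12 bound=3 product=6
t=11: arr=1 -> substrate=13 bound=3 product=6
t=12: arr=1 -> substrate=11 bound=3 product=9

Answer: 9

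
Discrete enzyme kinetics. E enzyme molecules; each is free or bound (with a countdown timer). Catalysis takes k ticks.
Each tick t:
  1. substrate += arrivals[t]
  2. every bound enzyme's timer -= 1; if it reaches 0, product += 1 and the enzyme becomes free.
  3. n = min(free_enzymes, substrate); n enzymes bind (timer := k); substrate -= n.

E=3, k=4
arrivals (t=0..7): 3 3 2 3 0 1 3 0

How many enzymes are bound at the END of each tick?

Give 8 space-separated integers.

t=0: arr=3 -> substrate=0 bound=3 product=0
t=1: arr=3 -> substrate=3 bound=3 product=0
t=2: arr=2 -> substrate=5 bound=3 product=0
t=3: arr=3 -> substrate=8 bound=3 product=0
t=4: arr=0 -> substrate=5 bound=3 product=3
t=5: arr=1 -> substrate=6 bound=3 product=3
t=6: arr=3 -> substrate=9 bound=3 product=3
t=7: arr=0 -> substrate=9 bound=3 product=3

Answer: 3 3 3 3 3 3 3 3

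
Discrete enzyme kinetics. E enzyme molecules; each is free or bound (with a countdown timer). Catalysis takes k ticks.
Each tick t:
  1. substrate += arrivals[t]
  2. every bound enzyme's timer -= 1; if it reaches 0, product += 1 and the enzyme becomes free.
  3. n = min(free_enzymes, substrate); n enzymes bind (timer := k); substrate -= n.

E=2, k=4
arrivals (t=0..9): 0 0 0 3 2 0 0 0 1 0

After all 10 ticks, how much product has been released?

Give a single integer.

t=0: arr=0 -> substrate=0 bound=0 product=0
t=1: arr=0 -> substrate=0 bound=0 product=0
t=2: arr=0 -> substrate=0 bound=0 product=0
t=3: arr=3 -> substrate=1 bound=2 product=0
t=4: arr=2 -> substrate=3 bound=2 product=0
t=5: arr=0 -> substrate=3 bound=2 product=0
t=6: arr=0 -> substrate=3 bound=2 product=0
t=7: arr=0 -> substrate=1 bound=2 product=2
t=8: arr=1 -> substrate=2 bound=2 product=2
t=9: arr=0 -> substrate=2 bound=2 product=2

Answer: 2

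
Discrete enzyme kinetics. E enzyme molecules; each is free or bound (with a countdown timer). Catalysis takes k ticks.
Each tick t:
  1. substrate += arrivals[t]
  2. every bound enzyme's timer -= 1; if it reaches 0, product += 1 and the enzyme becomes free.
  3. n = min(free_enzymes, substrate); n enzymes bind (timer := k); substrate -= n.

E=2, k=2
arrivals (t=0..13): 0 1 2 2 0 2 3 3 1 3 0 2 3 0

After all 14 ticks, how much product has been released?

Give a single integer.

Answer: 11

Derivation:
t=0: arr=0 -> substrate=0 bound=0 product=0
t=1: arr=1 -> substrate=0 bound=1 product=0
t=2: arr=2 -> substrate=1 bound=2 product=0
t=3: arr=2 -> substrate=2 bound=2 product=1
t=4: arr=0 -> substrate=1 bound=2 product=2
t=5: arr=2 -> substrate=2 bound=2 product=3
t=6: arr=3 -> substrate=4 bound=2 product=4
t=7: arr=3 -> substrate=6 bound=2 product=5
t=8: arr=1 -> substrate=6 bound=2 product=6
t=9: arr=3 -> substrate=8 bound=2 product=7
t=10: arr=0 -> substrate=7 bound=2 product=8
t=11: arr=2 -> substrate=8 bound=2 product=9
t=12: arr=3 -> substrate=10 bound=2 product=10
t=13: arr=0 -> substrate=9 bound=2 product=11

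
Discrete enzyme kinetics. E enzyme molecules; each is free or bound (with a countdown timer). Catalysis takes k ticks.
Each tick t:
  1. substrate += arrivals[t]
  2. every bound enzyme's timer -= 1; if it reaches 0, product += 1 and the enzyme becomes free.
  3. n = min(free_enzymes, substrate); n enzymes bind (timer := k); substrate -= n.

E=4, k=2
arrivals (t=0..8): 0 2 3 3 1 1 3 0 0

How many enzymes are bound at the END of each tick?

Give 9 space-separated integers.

Answer: 0 2 4 4 4 4 4 3 1

Derivation:
t=0: arr=0 -> substrate=0 bound=0 product=0
t=1: arr=2 -> substrate=0 bound=2 product=0
t=2: arr=3 -> substrate=1 bound=4 product=0
t=3: arr=3 -> substrate=2 bound=4 product=2
t=4: arr=1 -> substrate=1 bound=4 product=4
t=5: arr=1 -> substrate=0 bound=4 product=6
t=6: arr=3 -> substrate=1 bound=4 product=8
t=7: arr=0 -> substrate=0 bound=3 product=10
t=8: arr=0 -> substrate=0 bound=1 product=12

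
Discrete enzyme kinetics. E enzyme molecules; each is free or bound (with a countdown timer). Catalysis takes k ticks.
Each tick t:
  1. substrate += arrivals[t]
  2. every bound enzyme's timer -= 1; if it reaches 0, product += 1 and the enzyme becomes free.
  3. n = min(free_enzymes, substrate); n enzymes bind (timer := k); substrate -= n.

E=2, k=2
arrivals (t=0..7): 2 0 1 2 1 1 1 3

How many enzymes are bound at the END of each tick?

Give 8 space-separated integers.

t=0: arr=2 -> substrate=0 bound=2 product=0
t=1: arr=0 -> substrate=0 bound=2 product=0
t=2: arr=1 -> substrate=0 bound=1 product=2
t=3: arr=2 -> substrate=1 bound=2 product=2
t=4: arr=1 -> substrate=1 bound=2 product=3
t=5: arr=1 -> substrate=1 bound=2 product=4
t=6: arr=1 -> substrate=1 bound=2 product=5
t=7: arr=3 -> substrate=3 bound=2 product=6

Answer: 2 2 1 2 2 2 2 2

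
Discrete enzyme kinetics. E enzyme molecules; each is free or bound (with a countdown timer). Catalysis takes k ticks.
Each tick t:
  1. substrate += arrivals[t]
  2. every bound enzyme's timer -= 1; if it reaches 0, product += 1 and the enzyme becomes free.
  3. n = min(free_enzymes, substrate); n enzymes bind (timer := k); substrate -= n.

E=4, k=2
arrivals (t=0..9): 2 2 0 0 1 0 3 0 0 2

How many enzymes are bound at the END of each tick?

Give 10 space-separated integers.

t=0: arr=2 -> substrate=0 bound=2 product=0
t=1: arr=2 -> substrate=0 bound=4 product=0
t=2: arr=0 -> substrate=0 bound=2 product=2
t=3: arr=0 -> substrate=0 bound=0 product=4
t=4: arr=1 -> substrate=0 bound=1 product=4
t=5: arr=0 -> substrate=0 bound=1 product=4
t=6: arr=3 -> substrate=0 bound=3 product=5
t=7: arr=0 -> substrate=0 bound=3 product=5
t=8: arr=0 -> substrate=0 bound=0 product=8
t=9: arr=2 -> substrate=0 bound=2 product=8

Answer: 2 4 2 0 1 1 3 3 0 2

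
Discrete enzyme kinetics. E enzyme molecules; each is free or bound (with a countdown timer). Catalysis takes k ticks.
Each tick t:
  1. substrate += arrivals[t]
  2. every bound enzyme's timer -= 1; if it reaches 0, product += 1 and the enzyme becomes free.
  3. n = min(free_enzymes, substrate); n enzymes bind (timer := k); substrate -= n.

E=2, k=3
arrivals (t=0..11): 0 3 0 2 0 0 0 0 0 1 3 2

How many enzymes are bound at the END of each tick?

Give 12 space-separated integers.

t=0: arr=0 -> substrate=0 bound=0 product=0
t=1: arr=3 -> substrate=1 bound=2 product=0
t=2: arr=0 -> substrate=1 bound=2 product=0
t=3: arr=2 -> substrate=3 bound=2 product=0
t=4: arr=0 -> substrate=1 bound=2 product=2
t=5: arr=0 -> substrate=1 bound=2 product=2
t=6: arr=0 -> substrate=1 bound=2 product=2
t=7: arr=0 -> substrate=0 bound=1 product=4
t=8: arr=0 -> substrate=0 bound=1 product=4
t=9: arr=1 -> substrate=0 bound=2 product=4
t=10: arr=3 -> substrate=2 bound=2 product=5
t=11: arr=2 -> substrate=4 bound=2 product=5

Answer: 0 2 2 2 2 2 2 1 1 2 2 2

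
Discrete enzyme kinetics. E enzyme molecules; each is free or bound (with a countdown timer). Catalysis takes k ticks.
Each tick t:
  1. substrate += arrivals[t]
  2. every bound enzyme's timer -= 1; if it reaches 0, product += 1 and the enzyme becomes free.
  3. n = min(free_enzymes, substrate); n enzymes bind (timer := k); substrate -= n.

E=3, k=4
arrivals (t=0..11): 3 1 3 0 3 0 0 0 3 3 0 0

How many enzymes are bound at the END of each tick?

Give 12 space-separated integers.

t=0: arr=3 -> substrate=0 bound=3 product=0
t=1: arr=1 -> substrate=1 bound=3 product=0
t=2: arr=3 -> substrate=4 bound=3 product=0
t=3: arr=0 -> substrate=4 bound=3 product=0
t=4: arr=3 -> substrate=4 bound=3 product=3
t=5: arr=0 -> substrate=4 bound=3 product=3
t=6: arr=0 -> substrate=4 bound=3 product=3
t=7: arr=0 -> substrate=4 bound=3 product=3
t=8: arr=3 -> substrate=4 bound=3 product=6
t=9: arr=3 -> substrate=7 bound=3 product=6
t=10: arr=0 -> substrate=7 bound=3 product=6
t=11: arr=0 -> substrate=7 bound=3 product=6

Answer: 3 3 3 3 3 3 3 3 3 3 3 3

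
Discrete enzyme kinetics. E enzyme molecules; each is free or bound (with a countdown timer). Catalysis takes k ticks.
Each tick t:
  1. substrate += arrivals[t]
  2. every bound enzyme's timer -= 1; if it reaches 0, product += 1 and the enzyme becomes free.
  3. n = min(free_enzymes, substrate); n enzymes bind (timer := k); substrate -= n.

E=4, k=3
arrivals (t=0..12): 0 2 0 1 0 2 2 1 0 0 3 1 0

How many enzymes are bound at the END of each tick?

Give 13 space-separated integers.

Answer: 0 2 2 3 1 3 4 4 3 1 4 4 4

Derivation:
t=0: arr=0 -> substrate=0 bound=0 product=0
t=1: arr=2 -> substrate=0 bound=2 product=0
t=2: arr=0 -> substrate=0 bound=2 product=0
t=3: arr=1 -> substrate=0 bound=3 product=0
t=4: arr=0 -> substrate=0 bound=1 product=2
t=5: arr=2 -> substrate=0 bound=3 product=2
t=6: arr=2 -> substrate=0 bound=4 product=3
t=7: arr=1 -> substrate=1 bound=4 product=3
t=8: arr=0 -> substrate=0 bound=3 product=5
t=9: arr=0 -> substrate=0 bound=1 product=7
t=10: arr=3 -> substrate=0 bound=4 product=7
t=11: arr=1 -> substrate=0 bound=4 product=8
t=12: arr=0 -> substrate=0 bound=4 product=8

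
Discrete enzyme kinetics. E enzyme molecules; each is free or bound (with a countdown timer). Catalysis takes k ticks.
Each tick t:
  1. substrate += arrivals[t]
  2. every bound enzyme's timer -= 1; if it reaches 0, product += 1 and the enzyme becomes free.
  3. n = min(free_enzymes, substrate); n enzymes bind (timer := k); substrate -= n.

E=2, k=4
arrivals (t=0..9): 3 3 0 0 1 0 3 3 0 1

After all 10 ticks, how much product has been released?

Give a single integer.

t=0: arr=3 -> substrate=1 bound=2 product=0
t=1: arr=3 -> substrate=4 bound=2 product=0
t=2: arr=0 -> substrate=4 bound=2 product=0
t=3: arr=0 -> substrate=4 bound=2 product=0
t=4: arr=1 -> substrate=3 bound=2 product=2
t=5: arr=0 -> substrate=3 bound=2 product=2
t=6: arr=3 -> substrate=6 bound=2 product=2
t=7: arr=3 -> substrate=9 bound=2 product=2
t=8: arr=0 -> substrate=7 bound=2 product=4
t=9: arr=1 -> substrate=8 bound=2 product=4

Answer: 4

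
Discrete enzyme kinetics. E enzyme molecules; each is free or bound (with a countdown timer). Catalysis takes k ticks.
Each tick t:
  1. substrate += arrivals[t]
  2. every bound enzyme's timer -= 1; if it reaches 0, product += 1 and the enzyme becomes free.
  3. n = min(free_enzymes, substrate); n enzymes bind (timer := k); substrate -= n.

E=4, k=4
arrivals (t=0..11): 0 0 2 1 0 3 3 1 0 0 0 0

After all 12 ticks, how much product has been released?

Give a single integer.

Answer: 7

Derivation:
t=0: arr=0 -> substrate=0 bound=0 product=0
t=1: arr=0 -> substrate=0 bound=0 product=0
t=2: arr=2 -> substrate=0 bound=2 product=0
t=3: arr=1 -> substrate=0 bound=3 product=0
t=4: arr=0 -> substrate=0 bound=3 product=0
t=5: arr=3 -> substrate=2 bound=4 product=0
t=6: arr=3 -> substrate=3 bound=4 product=2
t=7: arr=1 -> substrate=3 bound=4 product=3
t=8: arr=0 -> substrate=3 bound=4 product=3
t=9: arr=0 -> substrate=2 bound=4 product=4
t=10: arr=0 -> substrate=0 bound=4 product=6
t=11: arr=0 -> substrate=0 bound=3 product=7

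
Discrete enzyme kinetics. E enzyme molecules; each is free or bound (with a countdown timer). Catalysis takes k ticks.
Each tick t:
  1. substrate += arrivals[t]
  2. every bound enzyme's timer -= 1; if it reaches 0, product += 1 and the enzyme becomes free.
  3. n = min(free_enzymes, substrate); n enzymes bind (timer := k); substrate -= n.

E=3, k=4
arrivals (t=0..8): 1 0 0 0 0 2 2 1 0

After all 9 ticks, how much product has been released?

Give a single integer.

Answer: 1

Derivation:
t=0: arr=1 -> substrate=0 bound=1 product=0
t=1: arr=0 -> substrate=0 bound=1 product=0
t=2: arr=0 -> substrate=0 bound=1 product=0
t=3: arr=0 -> substrate=0 bound=1 product=0
t=4: arr=0 -> substrate=0 bound=0 product=1
t=5: arr=2 -> substrate=0 bound=2 product=1
t=6: arr=2 -> substrate=1 bound=3 product=1
t=7: arr=1 -> substrate=2 bound=3 product=1
t=8: arr=0 -> substrate=2 bound=3 product=1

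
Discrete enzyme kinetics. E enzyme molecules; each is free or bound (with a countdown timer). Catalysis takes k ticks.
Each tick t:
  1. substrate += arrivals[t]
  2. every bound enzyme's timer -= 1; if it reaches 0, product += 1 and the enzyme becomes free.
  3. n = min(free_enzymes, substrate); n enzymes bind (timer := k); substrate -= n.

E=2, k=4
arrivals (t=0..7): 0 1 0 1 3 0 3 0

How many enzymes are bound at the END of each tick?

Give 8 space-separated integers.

t=0: arr=0 -> substrate=0 bound=0 product=0
t=1: arr=1 -> substrate=0 bound=1 product=0
t=2: arr=0 -> substrate=0 bound=1 product=0
t=3: arr=1 -> substrate=0 bound=2 product=0
t=4: arr=3 -> substrate=3 bound=2 product=0
t=5: arr=0 -> substrate=2 bound=2 product=1
t=6: arr=3 -> substrate=5 bound=2 product=1
t=7: arr=0 -> substrate=4 bound=2 product=2

Answer: 0 1 1 2 2 2 2 2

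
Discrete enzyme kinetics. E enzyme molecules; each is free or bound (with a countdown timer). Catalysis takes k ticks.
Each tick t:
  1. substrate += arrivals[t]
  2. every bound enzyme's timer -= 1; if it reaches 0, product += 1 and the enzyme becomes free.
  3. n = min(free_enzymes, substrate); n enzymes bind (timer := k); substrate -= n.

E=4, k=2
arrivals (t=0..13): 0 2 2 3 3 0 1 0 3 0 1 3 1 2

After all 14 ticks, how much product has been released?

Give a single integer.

Answer: 18

Derivation:
t=0: arr=0 -> substrate=0 bound=0 product=0
t=1: arr=2 -> substrate=0 bound=2 product=0
t=2: arr=2 -> substrate=0 bound=4 product=0
t=3: arr=3 -> substrate=1 bound=4 product=2
t=4: arr=3 -> substrate=2 bound=4 product=4
t=5: arr=0 -> substrate=0 bound=4 product=6
t=6: arr=1 -> substrate=0 bound=3 product=8
t=7: arr=0 -> substrate=0 bound=1 product=10
t=8: arr=3 -> substrate=0 bound=3 product=11
t=9: arr=0 -> substrate=0 bound=3 product=11
t=10: arr=1 -> substrate=0 bound=1 product=14
t=11: arr=3 -> substrate=0 bound=4 product=14
t=12: arr=1 -> substrate=0 bound=4 product=15
t=13: arr=2 -> substrate=0 bound=3 product=18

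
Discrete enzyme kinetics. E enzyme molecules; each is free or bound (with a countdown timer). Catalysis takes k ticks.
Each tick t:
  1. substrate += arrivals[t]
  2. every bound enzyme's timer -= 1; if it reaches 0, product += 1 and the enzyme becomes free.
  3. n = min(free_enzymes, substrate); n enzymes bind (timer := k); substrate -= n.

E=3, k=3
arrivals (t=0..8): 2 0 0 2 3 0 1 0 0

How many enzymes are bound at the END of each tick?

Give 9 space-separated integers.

Answer: 2 2 2 2 3 3 3 3 3

Derivation:
t=0: arr=2 -> substrate=0 bound=2 product=0
t=1: arr=0 -> substrate=0 bound=2 product=0
t=2: arr=0 -> substrate=0 bound=2 product=0
t=3: arr=2 -> substrate=0 bound=2 product=2
t=4: arr=3 -> substrate=2 bound=3 product=2
t=5: arr=0 -> substrate=2 bound=3 product=2
t=6: arr=1 -> substrate=1 bound=3 product=4
t=7: arr=0 -> substrate=0 bound=3 product=5
t=8: arr=0 -> substrate=0 bound=3 product=5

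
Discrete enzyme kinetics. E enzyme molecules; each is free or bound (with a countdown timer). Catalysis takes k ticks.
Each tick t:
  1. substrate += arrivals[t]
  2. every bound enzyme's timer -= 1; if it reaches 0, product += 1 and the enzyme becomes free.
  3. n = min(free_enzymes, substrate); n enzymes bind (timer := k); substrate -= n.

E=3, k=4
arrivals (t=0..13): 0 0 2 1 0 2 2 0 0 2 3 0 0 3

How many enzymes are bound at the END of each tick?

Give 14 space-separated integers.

t=0: arr=0 -> substrate=0 bound=0 product=0
t=1: arr=0 -> substrate=0 bound=0 product=0
t=2: arr=2 -> substrate=0 bound=2 product=0
t=3: arr=1 -> substrate=0 bound=3 product=0
t=4: arr=0 -> substrate=0 bound=3 product=0
t=5: arr=2 -> substrate=2 bound=3 product=0
t=6: arr=2 -> substrate=2 bound=3 product=2
t=7: arr=0 -> substrate=1 bound=3 product=3
t=8: arr=0 -> substrate=1 bound=3 product=3
t=9: arr=2 -> substrate=3 bound=3 product=3
t=10: arr=3 -> substrate=4 bound=3 product=5
t=11: arr=0 -> substrate=3 bound=3 product=6
t=12: arr=0 -> substrate=3 bound=3 product=6
t=13: arr=3 -> substrate=6 bound=3 product=6

Answer: 0 0 2 3 3 3 3 3 3 3 3 3 3 3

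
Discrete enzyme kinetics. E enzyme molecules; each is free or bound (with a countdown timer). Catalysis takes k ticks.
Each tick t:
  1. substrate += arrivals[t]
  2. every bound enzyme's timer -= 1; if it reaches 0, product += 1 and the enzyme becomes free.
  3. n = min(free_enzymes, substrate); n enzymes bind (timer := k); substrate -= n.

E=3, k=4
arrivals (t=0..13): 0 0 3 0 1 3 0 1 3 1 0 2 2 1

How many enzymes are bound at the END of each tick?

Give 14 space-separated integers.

t=0: arr=0 -> substrate=0 bound=0 product=0
t=1: arr=0 -> substrate=0 bound=0 product=0
t=2: arr=3 -> substrate=0 bound=3 product=0
t=3: arr=0 -> substrate=0 bound=3 product=0
t=4: arr=1 -> substrate=1 bound=3 product=0
t=5: arr=3 -> substrate=4 bound=3 product=0
t=6: arr=0 -> substrate=1 bound=3 product=3
t=7: arr=1 -> substrate=2 bound=3 product=3
t=8: arr=3 -> substrate=5 bound=3 product=3
t=9: arr=1 -> substrate=6 bound=3 product=3
t=10: arr=0 -> substrate=3 bound=3 product=6
t=11: arr=2 -> substrate=5 bound=3 product=6
t=12: arr=2 -> substrate=7 bound=3 product=6
t=13: arr=1 -> substrate=8 bound=3 product=6

Answer: 0 0 3 3 3 3 3 3 3 3 3 3 3 3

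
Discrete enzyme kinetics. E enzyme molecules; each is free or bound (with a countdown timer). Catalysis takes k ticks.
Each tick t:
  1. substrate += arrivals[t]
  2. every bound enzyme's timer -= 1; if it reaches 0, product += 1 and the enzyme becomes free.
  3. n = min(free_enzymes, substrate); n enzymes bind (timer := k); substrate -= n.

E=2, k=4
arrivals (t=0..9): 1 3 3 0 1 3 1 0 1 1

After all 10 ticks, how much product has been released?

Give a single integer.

Answer: 4

Derivation:
t=0: arr=1 -> substrate=0 bound=1 product=0
t=1: arr=3 -> substrate=2 bound=2 product=0
t=2: arr=3 -> substrate=5 bound=2 product=0
t=3: arr=0 -> substrate=5 bound=2 product=0
t=4: arr=1 -> substrate=5 bound=2 product=1
t=5: arr=3 -> substrate=7 bound=2 product=2
t=6: arr=1 -> substrate=8 bound=2 product=2
t=7: arr=0 -> substrate=8 bound=2 product=2
t=8: arr=1 -> substrate=8 bound=2 product=3
t=9: arr=1 -> substrate=8 bound=2 product=4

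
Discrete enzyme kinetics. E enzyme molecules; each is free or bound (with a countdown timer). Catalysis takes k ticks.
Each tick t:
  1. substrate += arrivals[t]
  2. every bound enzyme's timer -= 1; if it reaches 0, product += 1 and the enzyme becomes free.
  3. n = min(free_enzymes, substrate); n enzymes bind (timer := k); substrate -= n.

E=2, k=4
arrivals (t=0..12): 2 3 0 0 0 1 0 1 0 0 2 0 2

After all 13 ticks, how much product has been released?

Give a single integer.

t=0: arr=2 -> substrate=0 bound=2 product=0
t=1: arr=3 -> substrate=3 bound=2 product=0
t=2: arr=0 -> substrate=3 bound=2 product=0
t=3: arr=0 -> substrate=3 bound=2 product=0
t=4: arr=0 -> substrate=1 bound=2 product=2
t=5: arr=1 -> substrate=2 bound=2 product=2
t=6: arr=0 -> substrate=2 bound=2 product=2
t=7: arr=1 -> substrate=3 bound=2 product=2
t=8: arr=0 -> substrate=1 bound=2 product=4
t=9: arr=0 -> substrate=1 bound=2 product=4
t=10: arr=2 -> substrate=3 bound=2 product=4
t=11: arr=0 -> substrate=3 bound=2 product=4
t=12: arr=2 -> substrate=3 bound=2 product=6

Answer: 6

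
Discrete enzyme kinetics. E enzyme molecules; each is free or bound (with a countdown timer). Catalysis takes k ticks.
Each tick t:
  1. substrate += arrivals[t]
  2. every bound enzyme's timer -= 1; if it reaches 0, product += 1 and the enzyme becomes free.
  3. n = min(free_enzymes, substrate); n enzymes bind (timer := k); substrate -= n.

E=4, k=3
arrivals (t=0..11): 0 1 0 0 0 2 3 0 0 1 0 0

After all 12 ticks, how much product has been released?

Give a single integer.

t=0: arr=0 -> substrate=0 bound=0 product=0
t=1: arr=1 -> substrate=0 bound=1 product=0
t=2: arr=0 -> substrate=0 bound=1 product=0
t=3: arr=0 -> substrate=0 bound=1 product=0
t=4: arr=0 -> substrate=0 bound=0 product=1
t=5: arr=2 -> substrate=0 bound=2 product=1
t=6: arr=3 -> substrate=1 bound=4 product=1
t=7: arr=0 -> substrate=1 bound=4 product=1
t=8: arr=0 -> substrate=0 bound=3 product=3
t=9: arr=1 -> substrate=0 bound=2 product=5
t=10: arr=0 -> substrate=0 bound=2 product=5
t=11: arr=0 -> substrate=0 bound=1 product=6

Answer: 6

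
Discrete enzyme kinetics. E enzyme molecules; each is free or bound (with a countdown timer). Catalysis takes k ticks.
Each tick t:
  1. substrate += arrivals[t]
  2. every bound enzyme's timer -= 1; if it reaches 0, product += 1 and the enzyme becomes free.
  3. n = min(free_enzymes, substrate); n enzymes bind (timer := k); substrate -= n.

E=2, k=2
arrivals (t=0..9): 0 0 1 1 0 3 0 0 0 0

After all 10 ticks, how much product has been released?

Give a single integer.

t=0: arr=0 -> substrate=0 bound=0 product=0
t=1: arr=0 -> substrate=0 bound=0 product=0
t=2: arr=1 -> substrate=0 bound=1 product=0
t=3: arr=1 -> substrate=0 bound=2 product=0
t=4: arr=0 -> substrate=0 bound=1 product=1
t=5: arr=3 -> substrate=1 bound=2 product=2
t=6: arr=0 -> substrate=1 bound=2 product=2
t=7: arr=0 -> substrate=0 bound=1 product=4
t=8: arr=0 -> substrate=0 bound=1 product=4
t=9: arr=0 -> substrate=0 bound=0 product=5

Answer: 5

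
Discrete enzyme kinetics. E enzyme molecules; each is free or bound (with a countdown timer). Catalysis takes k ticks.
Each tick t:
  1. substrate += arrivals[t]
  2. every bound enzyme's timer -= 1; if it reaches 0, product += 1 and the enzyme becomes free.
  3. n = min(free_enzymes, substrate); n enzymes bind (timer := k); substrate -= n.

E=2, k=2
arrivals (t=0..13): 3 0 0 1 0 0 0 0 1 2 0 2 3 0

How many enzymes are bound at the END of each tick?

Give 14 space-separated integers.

Answer: 2 2 1 2 1 0 0 0 1 2 2 2 2 2

Derivation:
t=0: arr=3 -> substrate=1 bound=2 product=0
t=1: arr=0 -> substrate=1 bound=2 product=0
t=2: arr=0 -> substrate=0 bound=1 product=2
t=3: arr=1 -> substrate=0 bound=2 product=2
t=4: arr=0 -> substrate=0 bound=1 product=3
t=5: arr=0 -> substrate=0 bound=0 product=4
t=6: arr=0 -> substrate=0 bound=0 product=4
t=7: arr=0 -> substrate=0 bound=0 product=4
t=8: arr=1 -> substrate=0 bound=1 product=4
t=9: arr=2 -> substrate=1 bound=2 product=4
t=10: arr=0 -> substrate=0 bound=2 product=5
t=11: arr=2 -> substrate=1 bound=2 product=6
t=12: arr=3 -> substrate=3 bound=2 product=7
t=13: arr=0 -> substrate=2 bound=2 product=8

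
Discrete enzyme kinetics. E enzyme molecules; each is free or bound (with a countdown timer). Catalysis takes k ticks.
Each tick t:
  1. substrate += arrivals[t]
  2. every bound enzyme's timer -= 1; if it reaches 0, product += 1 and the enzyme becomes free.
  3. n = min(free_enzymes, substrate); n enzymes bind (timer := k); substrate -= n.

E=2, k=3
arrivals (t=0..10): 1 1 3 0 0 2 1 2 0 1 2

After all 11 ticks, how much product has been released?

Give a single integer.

Answer: 6

Derivation:
t=0: arr=1 -> substrate=0 bound=1 product=0
t=1: arr=1 -> substrate=0 bound=2 product=0
t=2: arr=3 -> substrate=3 bound=2 product=0
t=3: arr=0 -> substrate=2 bound=2 product=1
t=4: arr=0 -> substrate=1 bound=2 product=2
t=5: arr=2 -> substrate=3 bound=2 product=2
t=6: arr=1 -> substrate=3 bound=2 product=3
t=7: arr=2 -> substrate=4 bound=2 product=4
t=8: arr=0 -> substrate=4 bound=2 product=4
t=9: arr=1 -> substrate=4 bound=2 product=5
t=10: arr=2 -> substrate=5 bound=2 product=6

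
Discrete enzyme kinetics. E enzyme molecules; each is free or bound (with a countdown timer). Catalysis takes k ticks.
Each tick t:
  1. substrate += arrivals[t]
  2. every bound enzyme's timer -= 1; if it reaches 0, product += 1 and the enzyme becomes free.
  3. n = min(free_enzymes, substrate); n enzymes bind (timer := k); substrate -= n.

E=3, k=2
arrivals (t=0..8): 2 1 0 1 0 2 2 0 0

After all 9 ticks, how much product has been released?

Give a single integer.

Answer: 7

Derivation:
t=0: arr=2 -> substrate=0 bound=2 product=0
t=1: arr=1 -> substrate=0 bound=3 product=0
t=2: arr=0 -> substrate=0 bound=1 product=2
t=3: arr=1 -> substrate=0 bound=1 product=3
t=4: arr=0 -> substrate=0 bound=1 product=3
t=5: arr=2 -> substrate=0 bound=2 product=4
t=6: arr=2 -> substrate=1 bound=3 product=4
t=7: arr=0 -> substrate=0 bound=2 product=6
t=8: arr=0 -> substrate=0 bound=1 product=7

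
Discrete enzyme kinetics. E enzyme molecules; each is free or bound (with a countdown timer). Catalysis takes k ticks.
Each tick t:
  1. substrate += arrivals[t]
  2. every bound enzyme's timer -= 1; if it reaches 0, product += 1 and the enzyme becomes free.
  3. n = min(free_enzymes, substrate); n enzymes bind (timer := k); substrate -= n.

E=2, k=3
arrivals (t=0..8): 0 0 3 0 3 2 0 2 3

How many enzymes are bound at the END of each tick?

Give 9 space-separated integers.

t=0: arr=0 -> substrate=0 bound=0 product=0
t=1: arr=0 -> substrate=0 bound=0 product=0
t=2: arr=3 -> substrate=1 bound=2 product=0
t=3: arr=0 -> substrate=1 bound=2 product=0
t=4: arr=3 -> substrate=4 bound=2 product=0
t=5: arr=2 -> substrate=4 bound=2 product=2
t=6: arr=0 -> substrate=4 bound=2 product=2
t=7: arr=2 -> substrate=6 bound=2 product=2
t=8: arr=3 -> substrate=7 bound=2 product=4

Answer: 0 0 2 2 2 2 2 2 2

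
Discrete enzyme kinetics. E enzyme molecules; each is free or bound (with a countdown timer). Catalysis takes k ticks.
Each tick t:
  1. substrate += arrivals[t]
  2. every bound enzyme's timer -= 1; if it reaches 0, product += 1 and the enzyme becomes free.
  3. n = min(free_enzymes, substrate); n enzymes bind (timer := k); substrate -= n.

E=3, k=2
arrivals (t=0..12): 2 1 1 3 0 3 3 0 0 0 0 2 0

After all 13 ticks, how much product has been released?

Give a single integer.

Answer: 13

Derivation:
t=0: arr=2 -> substrate=0 bound=2 product=0
t=1: arr=1 -> substrate=0 bound=3 product=0
t=2: arr=1 -> substrate=0 bound=2 product=2
t=3: arr=3 -> substrate=1 bound=3 product=3
t=4: arr=0 -> substrate=0 bound=3 product=4
t=5: arr=3 -> substrate=1 bound=3 product=6
t=6: arr=3 -> substrate=3 bound=3 product=7
t=7: arr=0 -> substrate=1 bound=3 product=9
t=8: arr=0 -> substrate=0 bound=3 product=10
t=9: arr=0 -> substrate=0 bound=1 product=12
t=10: arr=0 -> substrate=0 bound=0 product=13
t=11: arr=2 -> substrate=0 bound=2 product=13
t=12: arr=0 -> substrate=0 bound=2 product=13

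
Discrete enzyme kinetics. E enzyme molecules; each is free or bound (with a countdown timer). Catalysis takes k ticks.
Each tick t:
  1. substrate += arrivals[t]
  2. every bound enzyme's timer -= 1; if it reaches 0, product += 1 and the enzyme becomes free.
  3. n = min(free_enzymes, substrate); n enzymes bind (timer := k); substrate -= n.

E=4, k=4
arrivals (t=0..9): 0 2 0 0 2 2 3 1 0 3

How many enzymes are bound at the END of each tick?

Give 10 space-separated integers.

t=0: arr=0 -> substrate=0 bound=0 product=0
t=1: arr=2 -> substrate=0 bound=2 product=0
t=2: arr=0 -> substrate=0 bound=2 product=0
t=3: arr=0 -> substrate=0 bound=2 product=0
t=4: arr=2 -> substrate=0 bound=4 product=0
t=5: arr=2 -> substrate=0 bound=4 product=2
t=6: arr=3 -> substrate=3 bound=4 product=2
t=7: arr=1 -> substrate=4 bound=4 product=2
t=8: arr=0 -> substrate=2 bound=4 product=4
t=9: arr=3 -> substrate=3 bound=4 product=6

Answer: 0 2 2 2 4 4 4 4 4 4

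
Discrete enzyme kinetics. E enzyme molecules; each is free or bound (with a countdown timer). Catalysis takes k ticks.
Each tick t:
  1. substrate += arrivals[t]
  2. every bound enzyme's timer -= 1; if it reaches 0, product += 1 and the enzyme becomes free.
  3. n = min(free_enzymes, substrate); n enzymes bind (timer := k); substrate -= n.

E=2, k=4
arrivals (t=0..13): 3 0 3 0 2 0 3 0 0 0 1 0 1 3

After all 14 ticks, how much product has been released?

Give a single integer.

t=0: arr=3 -> substrate=1 bound=2 product=0
t=1: arr=0 -> substrate=1 bound=2 product=0
t=2: arr=3 -> substrate=4 bound=2 product=0
t=3: arr=0 -> substrate=4 bound=2 product=0
t=4: arr=2 -> substrate=4 bound=2 product=2
t=5: arr=0 -> substrate=4 bound=2 product=2
t=6: arr=3 -> substrate=7 bound=2 product=2
t=7: arr=0 -> substrate=7 bound=2 product=2
t=8: arr=0 -> substrate=5 bound=2 product=4
t=9: arr=0 -> substrate=5 bound=2 product=4
t=10: arr=1 -> substrate=6 bound=2 product=4
t=11: arr=0 -> substrate=6 bound=2 product=4
t=12: arr=1 -> substrate=5 bound=2 product=6
t=13: arr=3 -> substrate=8 bound=2 product=6

Answer: 6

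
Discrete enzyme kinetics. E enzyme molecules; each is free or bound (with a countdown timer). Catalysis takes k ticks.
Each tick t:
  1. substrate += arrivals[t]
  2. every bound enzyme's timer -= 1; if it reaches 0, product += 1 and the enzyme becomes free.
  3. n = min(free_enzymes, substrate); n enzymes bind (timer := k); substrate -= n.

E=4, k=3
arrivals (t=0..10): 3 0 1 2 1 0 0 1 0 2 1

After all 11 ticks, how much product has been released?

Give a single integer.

Answer: 8

Derivation:
t=0: arr=3 -> substrate=0 bound=3 product=0
t=1: arr=0 -> substrate=0 bound=3 product=0
t=2: arr=1 -> substrate=0 bound=4 product=0
t=3: arr=2 -> substrate=0 bound=3 product=3
t=4: arr=1 -> substrate=0 bound=4 product=3
t=5: arr=0 -> substrate=0 bound=3 product=4
t=6: arr=0 -> substrate=0 bound=1 product=6
t=7: arr=1 -> substrate=0 bound=1 product=7
t=8: arr=0 -> substrate=0 bound=1 product=7
t=9: arr=2 -> substrate=0 bound=3 product=7
t=10: arr=1 -> substrate=0 bound=3 product=8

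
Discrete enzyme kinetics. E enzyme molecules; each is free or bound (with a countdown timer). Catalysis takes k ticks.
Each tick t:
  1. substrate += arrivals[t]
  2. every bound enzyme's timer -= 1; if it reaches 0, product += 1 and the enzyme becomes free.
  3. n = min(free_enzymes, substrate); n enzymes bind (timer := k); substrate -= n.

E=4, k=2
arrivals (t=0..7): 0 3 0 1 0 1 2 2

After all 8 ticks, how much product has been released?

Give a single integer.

t=0: arr=0 -> substrate=0 bound=0 product=0
t=1: arr=3 -> substrate=0 bound=3 product=0
t=2: arr=0 -> substrate=0 bound=3 product=0
t=3: arr=1 -> substrate=0 bound=1 product=3
t=4: arr=0 -> substrate=0 bound=1 product=3
t=5: arr=1 -> substrate=0 bound=1 product=4
t=6: arr=2 -> substrate=0 bound=3 product=4
t=7: arr=2 -> substrate=0 bound=4 product=5

Answer: 5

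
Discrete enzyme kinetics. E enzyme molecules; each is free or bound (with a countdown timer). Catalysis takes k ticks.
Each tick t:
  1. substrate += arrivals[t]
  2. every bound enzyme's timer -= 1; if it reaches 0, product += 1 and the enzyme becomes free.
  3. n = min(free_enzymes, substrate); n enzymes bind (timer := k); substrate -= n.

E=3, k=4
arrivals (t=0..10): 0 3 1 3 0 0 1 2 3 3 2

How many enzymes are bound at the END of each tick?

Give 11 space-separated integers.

Answer: 0 3 3 3 3 3 3 3 3 3 3

Derivation:
t=0: arr=0 -> substrate=0 bound=0 product=0
t=1: arr=3 -> substrate=0 bound=3 product=0
t=2: arr=1 -> substrate=1 bound=3 product=0
t=3: arr=3 -> substrate=4 bound=3 product=0
t=4: arr=0 -> substrate=4 bound=3 product=0
t=5: arr=0 -> substrate=1 bound=3 product=3
t=6: arr=1 -> substrate=2 bound=3 product=3
t=7: arr=2 -> substrate=4 bound=3 product=3
t=8: arr=3 -> substrate=7 bound=3 product=3
t=9: arr=3 -> substrate=7 bound=3 product=6
t=10: arr=2 -> substrate=9 bound=3 product=6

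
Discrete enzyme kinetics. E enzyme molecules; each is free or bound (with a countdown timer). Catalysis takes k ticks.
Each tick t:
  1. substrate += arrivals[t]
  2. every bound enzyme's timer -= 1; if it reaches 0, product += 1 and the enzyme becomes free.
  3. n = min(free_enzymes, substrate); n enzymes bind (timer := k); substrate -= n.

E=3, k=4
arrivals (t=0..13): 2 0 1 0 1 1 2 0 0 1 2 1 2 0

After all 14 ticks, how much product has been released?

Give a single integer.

t=0: arr=2 -> substrate=0 bound=2 product=0
t=1: arr=0 -> substrate=0 bound=2 product=0
t=2: arr=1 -> substrate=0 bound=3 product=0
t=3: arr=0 -> substrate=0 bound=3 product=0
t=4: arr=1 -> substrate=0 bound=2 product=2
t=5: arr=1 -> substrate=0 bound=3 product=2
t=6: arr=2 -> substrate=1 bound=3 product=3
t=7: arr=0 -> substrate=1 bound=3 product=3
t=8: arr=0 -> substrate=0 bound=3 product=4
t=9: arr=1 -> substrate=0 bound=3 product=5
t=10: arr=2 -> substrate=1 bound=3 product=6
t=11: arr=1 -> substrate=2 bound=3 product=6
t=12: arr=2 -> substrate=3 bound=3 product=7
t=13: arr=0 -> substrate=2 bound=3 product=8

Answer: 8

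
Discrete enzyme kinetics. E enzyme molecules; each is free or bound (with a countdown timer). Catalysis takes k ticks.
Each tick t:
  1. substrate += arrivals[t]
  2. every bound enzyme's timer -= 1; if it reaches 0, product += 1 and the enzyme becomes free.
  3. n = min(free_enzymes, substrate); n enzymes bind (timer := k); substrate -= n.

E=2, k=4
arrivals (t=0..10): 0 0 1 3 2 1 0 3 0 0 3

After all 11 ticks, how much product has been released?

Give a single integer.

t=0: arr=0 -> substrate=0 bound=0 product=0
t=1: arr=0 -> substrate=0 bound=0 product=0
t=2: arr=1 -> substrate=0 bound=1 product=0
t=3: arr=3 -> substrate=2 bound=2 product=0
t=4: arr=2 -> substrate=4 bound=2 product=0
t=5: arr=1 -> substrate=5 bound=2 product=0
t=6: arr=0 -> substrate=4 bound=2 product=1
t=7: arr=3 -> substrate=6 bound=2 product=2
t=8: arr=0 -> substrate=6 bound=2 product=2
t=9: arr=0 -> substrate=6 bound=2 product=2
t=10: arr=3 -> substrate=8 bound=2 product=3

Answer: 3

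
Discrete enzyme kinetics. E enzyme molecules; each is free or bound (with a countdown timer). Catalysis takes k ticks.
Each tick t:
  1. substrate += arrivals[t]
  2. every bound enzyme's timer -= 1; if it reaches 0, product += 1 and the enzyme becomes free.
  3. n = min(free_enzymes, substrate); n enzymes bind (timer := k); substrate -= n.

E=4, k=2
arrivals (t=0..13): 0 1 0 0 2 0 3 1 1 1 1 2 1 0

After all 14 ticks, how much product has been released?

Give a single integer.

Answer: 12

Derivation:
t=0: arr=0 -> substrate=0 bound=0 product=0
t=1: arr=1 -> substrate=0 bound=1 product=0
t=2: arr=0 -> substrate=0 bound=1 product=0
t=3: arr=0 -> substrate=0 bound=0 product=1
t=4: arr=2 -> substrate=0 bound=2 product=1
t=5: arr=0 -> substrate=0 bound=2 product=1
t=6: arr=3 -> substrate=0 bound=3 product=3
t=7: arr=1 -> substrate=0 bound=4 product=3
t=8: arr=1 -> substrate=0 bound=2 product=6
t=9: arr=1 -> substrate=0 bound=2 product=7
t=10: arr=1 -> substrate=0 bound=2 product=8
t=11: arr=2 -> substrate=0 bound=3 product=9
t=12: arr=1 -> substrate=0 bound=3 product=10
t=13: arr=0 -> substrate=0 bound=1 product=12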